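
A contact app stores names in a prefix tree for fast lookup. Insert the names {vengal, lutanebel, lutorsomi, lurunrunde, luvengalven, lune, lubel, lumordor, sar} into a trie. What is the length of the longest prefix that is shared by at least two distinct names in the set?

3

The deepest shared node is where two words last agree before diverging.
"lutanebel" and "lutorsomi" agree on "lut" (3 characters) before diverging; nothing deeper is shared.
Longest shared-prefix length: 3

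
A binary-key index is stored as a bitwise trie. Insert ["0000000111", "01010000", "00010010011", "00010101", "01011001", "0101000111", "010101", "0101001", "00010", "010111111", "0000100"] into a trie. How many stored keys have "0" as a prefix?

11

Traverse to the node for "0", then collect every word in that subtree.
Matches: "0000000111", "0000100", "00010", "00010010011", "00010101", "01010000", "0101000111", "0101001", "010101", "01011001", "010111111"
Count: 11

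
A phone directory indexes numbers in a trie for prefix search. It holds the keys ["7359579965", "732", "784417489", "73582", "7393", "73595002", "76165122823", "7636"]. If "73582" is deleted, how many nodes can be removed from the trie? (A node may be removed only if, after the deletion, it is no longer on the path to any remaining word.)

2

A node on "73582"'s path can go only if nothing else ends at it or branches off below it.
The suffix "82" (2 nodes) is used only by "73582"; the node for "735" still has the child "9", so pruning stops there.
Nodes removed: 2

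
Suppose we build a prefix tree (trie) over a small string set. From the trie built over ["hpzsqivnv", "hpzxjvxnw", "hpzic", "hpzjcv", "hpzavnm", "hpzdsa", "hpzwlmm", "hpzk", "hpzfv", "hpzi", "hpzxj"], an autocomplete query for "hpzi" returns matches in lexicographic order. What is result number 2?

DFS of the "hpzi" subtree visits, in order: "hpzi", "hpzic"
Position 2: hpzic

hpzic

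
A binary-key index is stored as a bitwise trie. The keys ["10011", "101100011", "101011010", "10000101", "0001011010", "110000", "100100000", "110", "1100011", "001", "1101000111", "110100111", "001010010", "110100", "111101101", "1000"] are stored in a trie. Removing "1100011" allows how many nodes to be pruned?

After clearing the end-marker at "1100011", prune upward until reaching a node still needed by another word.
The suffix "11" (2 nodes) is used only by "1100011"; the node for "11000" still has the child "0", so pruning stops there.
Nodes removed: 2

2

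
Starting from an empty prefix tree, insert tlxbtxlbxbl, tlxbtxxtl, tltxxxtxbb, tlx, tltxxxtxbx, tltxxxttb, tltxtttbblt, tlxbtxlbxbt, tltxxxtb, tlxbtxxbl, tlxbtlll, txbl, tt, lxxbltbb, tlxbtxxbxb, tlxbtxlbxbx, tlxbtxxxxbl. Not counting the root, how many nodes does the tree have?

For each word, the new-node count is its length minus the longest prefix already in the trie:
  "tlxbtxlbxbl" → 11 new (t, l, x, b, t, x, l, b, x, b, l)
  "tlxbtxxtl" → prefix "tlxbtx" already present; 3 new (x, t, l)
  "tltxxxtxbb" → prefix "tl" already present; 8 new (t, x, x, x, t, x, b, b)
  "tlx" → prefix "tlx" already present; 0 new (none)
  "tltxxxtxbx" → prefix "tltxxxtxb" already present; 1 new (x)
  "tltxxxttb" → prefix "tltxxxt" already present; 2 new (t, b)
  "tltxtttbblt" → prefix "tltx" already present; 7 new (t, t, t, b, b, l, t)
  "tlxbtxlbxbt" → prefix "tlxbtxlbxb" already present; 1 new (t)
  "tltxxxtb" → prefix "tltxxxt" already present; 1 new (b)
  "tlxbtxxbl" → prefix "tlxbtxx" already present; 2 new (b, l)
  "tlxbtlll" → prefix "tlxbt" already present; 3 new (l, l, l)
  "txbl" → prefix "t" already present; 3 new (x, b, l)
  "tt" → prefix "t" already present; 1 new (t)
  "lxxbltbb" → 8 new (l, x, x, b, l, t, b, b)
  "tlxbtxxbxb" → prefix "tlxbtxxb" already present; 2 new (x, b)
  "tlxbtxlbxbx" → prefix "tlxbtxlbxb" already present; 1 new (x)
  "tlxbtxxxxbl" → prefix "tlxbtxx" already present; 4 new (x, x, b, l)
Total nodes = 11 + 3 + 8 + 0 + 1 + 2 + 7 + 1 + 1 + 2 + 3 + 3 + 1 + 8 + 2 + 1 + 4 = 58

58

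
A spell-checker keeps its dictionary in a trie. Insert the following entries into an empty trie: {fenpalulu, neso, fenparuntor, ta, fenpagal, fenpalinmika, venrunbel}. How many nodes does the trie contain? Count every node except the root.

Insert word by word; a character creates a node only if that edge doesn't already exist:
  "fenpalulu" → 9 new (f, e, n, p, a, l, u, l, u)
  "neso" → 4 new (n, e, s, o)
  "fenparuntor" → prefix "fenpa" already present; 6 new (r, u, n, t, o, r)
  "ta" → 2 new (t, a)
  "fenpagal" → prefix "fenpa" already present; 3 new (g, a, l)
  "fenpalinmika" → prefix "fenpal" already present; 6 new (i, n, m, i, k, a)
  "venrunbel" → 9 new (v, e, n, r, u, n, b, e, l)
Total nodes = 9 + 4 + 6 + 2 + 3 + 6 + 9 = 39

39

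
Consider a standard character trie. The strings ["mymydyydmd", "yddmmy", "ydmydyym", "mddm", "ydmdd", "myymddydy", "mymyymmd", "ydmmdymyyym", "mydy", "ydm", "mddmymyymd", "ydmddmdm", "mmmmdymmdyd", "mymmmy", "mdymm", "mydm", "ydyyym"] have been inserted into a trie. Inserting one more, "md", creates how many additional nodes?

0

"md" is already a full path in the trie; only an end-marker is added.
No new nodes are needed: 0.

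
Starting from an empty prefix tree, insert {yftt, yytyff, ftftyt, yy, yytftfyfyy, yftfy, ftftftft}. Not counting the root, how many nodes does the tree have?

28

For each word, the new-node count is its length minus the longest prefix already in the trie:
  "yftt" → 4 new (y, f, t, t)
  "yytyff" → prefix "y" already present; 5 new (y, t, y, f, f)
  "ftftyt" → 6 new (f, t, f, t, y, t)
  "yy" → prefix "yy" already present; 0 new (none)
  "yytftfyfyy" → prefix "yyt" already present; 7 new (f, t, f, y, f, y, y)
  "yftfy" → prefix "yft" already present; 2 new (f, y)
  "ftftftft" → prefix "ftft" already present; 4 new (f, t, f, t)
Total nodes = 4 + 5 + 6 + 0 + 7 + 2 + 4 = 28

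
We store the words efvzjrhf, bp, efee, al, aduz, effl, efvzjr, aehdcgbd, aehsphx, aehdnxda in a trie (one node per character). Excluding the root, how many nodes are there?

34

For each word, the new-node count is its length minus the longest prefix already in the trie:
  "efvzjrhf" → 8 new (e, f, v, z, j, r, h, f)
  "bp" → 2 new (b, p)
  "efee" → prefix "ef" already present; 2 new (e, e)
  "al" → 2 new (a, l)
  "aduz" → prefix "a" already present; 3 new (d, u, z)
  "effl" → prefix "ef" already present; 2 new (f, l)
  "efvzjr" → prefix "efvzjr" already present; 0 new (none)
  "aehdcgbd" → prefix "a" already present; 7 new (e, h, d, c, g, b, d)
  "aehsphx" → prefix "aeh" already present; 4 new (s, p, h, x)
  "aehdnxda" → prefix "aehd" already present; 4 new (n, x, d, a)
Total nodes = 8 + 2 + 2 + 2 + 3 + 2 + 0 + 7 + 4 + 4 = 34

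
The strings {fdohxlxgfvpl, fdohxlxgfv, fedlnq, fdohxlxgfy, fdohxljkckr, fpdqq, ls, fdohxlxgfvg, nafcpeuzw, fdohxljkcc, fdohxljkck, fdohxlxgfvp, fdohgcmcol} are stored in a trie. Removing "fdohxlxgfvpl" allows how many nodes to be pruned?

Walk "fdohxlxgfvpl" from the leaf back toward the root, removing each node that no remaining word uses.
The suffix "l" (1 node) is used only by "fdohxlxgfvpl"; "fdohxlxgfvp" is itself a stored word, so pruning stops there.
Nodes removed: 1

1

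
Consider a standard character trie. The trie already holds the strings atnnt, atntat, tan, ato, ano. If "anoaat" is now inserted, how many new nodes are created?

The longest prefix of "anoaat" already in the trie is "ano" (length 3).
New nodes needed: |"anoaat"| − 3 = 6 − 3 = 3.

3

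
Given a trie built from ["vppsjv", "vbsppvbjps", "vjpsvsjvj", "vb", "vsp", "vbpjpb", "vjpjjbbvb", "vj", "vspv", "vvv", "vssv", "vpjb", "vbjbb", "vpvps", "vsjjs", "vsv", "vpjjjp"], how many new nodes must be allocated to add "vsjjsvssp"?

4

Walking "vsjjsvssp" from the root, the first 5 characters ("vsjjs") follow existing edges; "v" is the first miss.
So 9 − 5 = 4 new nodes.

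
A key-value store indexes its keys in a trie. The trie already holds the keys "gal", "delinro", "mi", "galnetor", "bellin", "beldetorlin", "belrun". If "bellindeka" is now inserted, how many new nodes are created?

4

The longest prefix of "bellindeka" already in the trie is "bellin" (length 6).
New nodes needed: |"bellindeka"| − 6 = 10 − 6 = 4.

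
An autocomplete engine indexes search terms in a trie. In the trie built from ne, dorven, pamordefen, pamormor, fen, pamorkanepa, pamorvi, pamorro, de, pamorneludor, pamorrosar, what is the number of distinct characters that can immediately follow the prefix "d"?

2

Walk "d" from the root, arriving at one node.
Characters that immediately follow "d" among the stored strings: {e, o}.
That node has 2 child edges.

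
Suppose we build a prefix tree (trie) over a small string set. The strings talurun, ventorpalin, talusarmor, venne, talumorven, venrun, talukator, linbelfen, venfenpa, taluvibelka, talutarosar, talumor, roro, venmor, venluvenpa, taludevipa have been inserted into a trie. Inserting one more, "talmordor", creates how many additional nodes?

6

Walking "talmordor" from the root, the first 3 characters ("tal") follow existing edges; "m" is the first miss.
New nodes needed: |"talmordor"| − 3 = 9 − 3 = 6.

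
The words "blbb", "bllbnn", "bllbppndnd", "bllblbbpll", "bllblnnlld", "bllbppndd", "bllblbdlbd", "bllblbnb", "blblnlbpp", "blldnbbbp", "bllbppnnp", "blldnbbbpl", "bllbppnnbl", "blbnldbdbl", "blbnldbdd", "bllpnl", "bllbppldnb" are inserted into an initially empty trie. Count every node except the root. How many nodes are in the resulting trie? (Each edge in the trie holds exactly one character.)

64

Count nodes per top-level branch (shared prefixes stored once):
  'b'-branch (blbb, blblnlbpp, blbnldbdbl, blbnldbdd, bllblbbpll, bllblbdlbd, bllblbnb, bllblnnlld, bllbnn, bllbppldnb, bllbppndd, bllbppndnd, bllbppnnbl, bllbppnnp, blldnbbbp, blldnbbbpl, bllpnl): 64 nodes
Sum: 64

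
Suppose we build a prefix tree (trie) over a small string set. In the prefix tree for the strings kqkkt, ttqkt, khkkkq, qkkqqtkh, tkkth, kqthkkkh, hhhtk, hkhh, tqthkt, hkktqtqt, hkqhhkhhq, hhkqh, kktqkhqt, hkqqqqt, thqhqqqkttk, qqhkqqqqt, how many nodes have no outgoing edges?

16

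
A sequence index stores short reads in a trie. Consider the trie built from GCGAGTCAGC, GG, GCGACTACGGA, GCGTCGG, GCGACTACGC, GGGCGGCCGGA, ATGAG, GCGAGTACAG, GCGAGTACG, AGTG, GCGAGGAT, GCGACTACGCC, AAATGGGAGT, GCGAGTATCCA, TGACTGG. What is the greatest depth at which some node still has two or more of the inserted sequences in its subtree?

Equivalently: take the maximum, over all pairs, of their longest common prefix length.
"GCGACTACGC" and "GCGACTACGCC" agree on "GCGACTACGC" (10 characters) before diverging; nothing deeper is shared.
Longest shared-prefix length: 10

10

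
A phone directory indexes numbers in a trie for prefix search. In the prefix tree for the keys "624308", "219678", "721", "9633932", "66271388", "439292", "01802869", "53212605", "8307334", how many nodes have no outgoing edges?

9

A leaf is a node with no children — equivalently, the end of a word that is not a proper prefix of any other stored word.
Those words: "01802869", "219678", "439292", "53212605", "624308", "66271388", "721", "8307334", "9633932"
Leaf count: 9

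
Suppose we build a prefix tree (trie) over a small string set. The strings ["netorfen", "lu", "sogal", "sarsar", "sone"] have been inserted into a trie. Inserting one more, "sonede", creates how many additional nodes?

2

Walking "sonede" from the root, the first 4 characters ("sone") follow existing edges; "d" is the first miss.
Each of the 2 remaining characters creates one node.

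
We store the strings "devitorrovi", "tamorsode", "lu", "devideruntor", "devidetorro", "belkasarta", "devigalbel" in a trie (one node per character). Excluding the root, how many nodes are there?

51

Count nodes per top-level branch (shared prefixes stored once):
  'b'-branch (belkasarta): 10 nodes
  'd'-branch (devideruntor, devidetorro, devigalbel, devitorrovi): 30 nodes
  'l'-branch (lu): 2 nodes
  't'-branch (tamorsode): 9 nodes
Sum: 51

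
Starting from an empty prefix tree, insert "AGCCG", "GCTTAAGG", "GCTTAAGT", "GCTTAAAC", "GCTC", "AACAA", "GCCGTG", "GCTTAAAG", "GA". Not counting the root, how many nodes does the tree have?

Trie structure (* marks end of a word):
(root)
├─ A
│  ├─ A
│  │  └─ C
│  │     └─ A
│  │        └─ A *
│  └─ G
│     └─ C
│        └─ C
│           └─ G *
└─ G
   ├─ A *
   └─ C
      ├─ C
      │  └─ G
      │     └─ T
      │        └─ G *
      └─ T
         ├─ C *
         └─ T
            └─ A
               └─ A
                  ├─ A
                  │  ├─ C *
                  │  └─ G *
                  └─ G
                     ├─ G *
                     └─ T *
Counting every labelled node above: 27.

27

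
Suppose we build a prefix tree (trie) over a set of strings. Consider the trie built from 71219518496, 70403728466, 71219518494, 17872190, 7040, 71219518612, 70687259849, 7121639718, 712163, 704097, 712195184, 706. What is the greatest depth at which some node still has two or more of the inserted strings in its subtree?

10

Equivalently: take the maximum, over all pairs, of their longest common prefix length.
"71219518494" and "71219518496" agree on "7121951849" (10 characters) before diverging; nothing deeper is shared.
Longest shared-prefix length: 10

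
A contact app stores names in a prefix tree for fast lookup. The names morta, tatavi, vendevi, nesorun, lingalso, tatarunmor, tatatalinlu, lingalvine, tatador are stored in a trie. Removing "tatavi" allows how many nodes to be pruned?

Walk "tatavi" from the leaf back toward the root, removing each node that no remaining word uses.
The suffix "vi" (2 nodes) is used only by "tatavi"; the node for "tata" still has the child "r", so pruning stops there.
Nodes removed: 2

2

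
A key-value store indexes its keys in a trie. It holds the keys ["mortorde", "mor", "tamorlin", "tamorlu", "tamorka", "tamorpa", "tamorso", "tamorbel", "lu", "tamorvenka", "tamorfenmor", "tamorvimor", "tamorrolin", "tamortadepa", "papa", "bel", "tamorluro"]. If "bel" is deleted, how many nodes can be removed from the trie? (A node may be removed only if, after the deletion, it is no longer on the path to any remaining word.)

After clearing the end-marker at "bel", prune upward until reaching a node still needed by another word.
No other word shares any prefix with "bel", so all 3 of its nodes go.
Nodes removed: 3

3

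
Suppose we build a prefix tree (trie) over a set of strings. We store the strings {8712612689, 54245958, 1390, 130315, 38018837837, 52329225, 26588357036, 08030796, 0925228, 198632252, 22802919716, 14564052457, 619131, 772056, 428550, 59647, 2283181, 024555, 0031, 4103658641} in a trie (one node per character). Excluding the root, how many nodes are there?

140

Insert word by word; a character creates a node only if that edge doesn't already exist:
  "8712612689" → 10 new (8, 7, 1, 2, 6, 1, 2, 6, 8, 9)
  "54245958" → 8 new (5, 4, 2, 4, 5, 9, 5, 8)
  "1390" → 4 new (1, 3, 9, 0)
  "130315" → prefix "13" already present; 4 new (0, 3, 1, 5)
  "38018837837" → 11 new (3, 8, 0, 1, 8, 8, 3, 7, 8, 3, 7)
  "52329225" → prefix "5" already present; 7 new (2, 3, 2, 9, 2, 2, 5)
  "26588357036" → 11 new (2, 6, 5, 8, 8, 3, 5, 7, 0, 3, 6)
  "08030796" → 8 new (0, 8, 0, 3, 0, 7, 9, 6)
  "0925228" → prefix "0" already present; 6 new (9, 2, 5, 2, 2, 8)
  "198632252" → prefix "1" already present; 8 new (9, 8, 6, 3, 2, 2, 5, 2)
  "22802919716" → prefix "2" already present; 10 new (2, 8, 0, 2, 9, 1, 9, 7, 1, 6)
  "14564052457" → prefix "1" already present; 10 new (4, 5, 6, 4, 0, 5, 2, 4, 5, 7)
  "619131" → 6 new (6, 1, 9, 1, 3, 1)
  "772056" → 6 new (7, 7, 2, 0, 5, 6)
  "428550" → 6 new (4, 2, 8, 5, 5, 0)
  "59647" → prefix "5" already present; 4 new (9, 6, 4, 7)
  "2283181" → prefix "228" already present; 4 new (3, 1, 8, 1)
  "024555" → prefix "0" already present; 5 new (2, 4, 5, 5, 5)
  "0031" → prefix "0" already present; 3 new (0, 3, 1)
  "4103658641" → prefix "4" already present; 9 new (1, 0, 3, 6, 5, 8, 6, 4, 1)
Total nodes = 10 + 8 + 4 + 4 + 11 + 7 + 11 + 8 + 6 + 8 + 10 + 10 + 6 + 6 + 6 + 4 + 4 + 5 + 3 + 9 = 140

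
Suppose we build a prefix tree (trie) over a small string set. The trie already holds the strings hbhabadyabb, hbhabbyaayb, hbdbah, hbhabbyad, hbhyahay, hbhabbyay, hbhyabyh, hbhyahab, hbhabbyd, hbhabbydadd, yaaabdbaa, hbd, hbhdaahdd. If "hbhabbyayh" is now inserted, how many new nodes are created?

Walking "hbhabbyayh" from the root, the first 9 characters ("hbhabbyay") follow existing edges; "h" is the first miss.
Each of the 1 remaining characters creates one node.

1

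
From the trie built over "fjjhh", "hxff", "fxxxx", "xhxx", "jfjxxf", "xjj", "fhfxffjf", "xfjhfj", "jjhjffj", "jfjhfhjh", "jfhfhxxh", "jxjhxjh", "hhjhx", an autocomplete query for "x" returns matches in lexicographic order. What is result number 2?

xhxx

DFS of the "x" subtree visits, in order: "xfjhfj", "xhxx", "xjj"
Position 2: xhxx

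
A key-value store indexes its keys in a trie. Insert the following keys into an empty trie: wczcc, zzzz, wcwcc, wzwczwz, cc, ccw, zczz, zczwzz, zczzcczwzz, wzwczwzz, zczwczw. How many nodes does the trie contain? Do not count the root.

37

Trie structure (* marks end of a word):
(root)
├─ c
│  └─ c *
│     └─ w *
├─ w
│  ├─ c
│  │  ├─ w
│  │  │  └─ c
│  │  │     └─ c *
│  │  └─ z
│  │     └─ c
│  │        └─ c *
│  └─ z
│     └─ w
│        └─ c
│           └─ z
│              └─ w
│                 └─ z *
│                    └─ z *
└─ z
   ├─ c
   │  └─ z
   │     ├─ w
   │     │  ├─ c
   │     │  │  └─ z
   │     │  │     └─ w *
   │     │  └─ z
   │     │     └─ z *
   │     └─ z *
   │        └─ c
   │           └─ c
   │              └─ z
   │                 └─ w
   │                    └─ z
   │                       └─ z *
   └─ z
      └─ z
         └─ z *
Counting every labelled node above: 37.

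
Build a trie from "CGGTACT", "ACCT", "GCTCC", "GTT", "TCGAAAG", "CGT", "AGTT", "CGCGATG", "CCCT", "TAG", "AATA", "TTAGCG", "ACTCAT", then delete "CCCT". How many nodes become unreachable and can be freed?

After clearing the end-marker at "CCCT", prune upward until reaching a node still needed by another word.
The suffix "CCT" (3 nodes) is used only by "CCCT"; the node for "C" still has the child "G", so pruning stops there.
Nodes removed: 3

3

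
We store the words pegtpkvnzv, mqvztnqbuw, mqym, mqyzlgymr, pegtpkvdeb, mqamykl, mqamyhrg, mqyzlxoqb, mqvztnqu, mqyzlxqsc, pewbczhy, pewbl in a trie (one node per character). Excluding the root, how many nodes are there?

54

Count nodes per top-level branch (shared prefixes stored once):
  'm'-branch (mqamyhrg, mqamykl, mqvztnqbuw, mqvztnqu, mqym, mqyzlgymr, mqyzlxoqb, mqyzlxqsc): 34 nodes
  'p'-branch (pegtpkvdeb, pegtpkvnzv, pewbczhy, pewbl): 20 nodes
Sum: 54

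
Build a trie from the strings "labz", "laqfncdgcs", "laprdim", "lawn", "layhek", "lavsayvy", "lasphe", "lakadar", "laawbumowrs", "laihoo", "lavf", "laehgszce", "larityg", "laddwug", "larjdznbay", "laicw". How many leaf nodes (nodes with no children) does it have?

A leaf is a node with no children — equivalently, the end of a word that is not a proper prefix of any other stored word.
Those words: "laawbumowrs", "labz", "laddwug", "laehgszce", "laicw", "laihoo", "lakadar", "laprdim", "laqfncdgcs", "larityg", "larjdznbay", "lasphe", "lavf", "lavsayvy", "lawn", "layhek"
Leaf count: 16

16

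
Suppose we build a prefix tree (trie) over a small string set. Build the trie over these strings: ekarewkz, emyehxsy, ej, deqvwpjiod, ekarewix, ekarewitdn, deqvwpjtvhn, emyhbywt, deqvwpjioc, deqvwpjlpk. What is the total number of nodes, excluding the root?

Trace insertions, counting only characters that open a new branch:
  "ekarewkz" → 8 new (e, k, a, r, e, w, k, z)
  "emyehxsy" → prefix "e" already present; 7 new (m, y, e, h, x, s, y)
  "ej" → prefix "e" already present; 1 new (j)
  "deqvwpjiod" → 10 new (d, e, q, v, w, p, j, i, o, d)
  "ekarewix" → prefix "ekarew" already present; 2 new (i, x)
  "ekarewitdn" → prefix "ekarewi" already present; 3 new (t, d, n)
  "deqvwpjtvhn" → prefix "deqvwpj" already present; 4 new (t, v, h, n)
  "emyhbywt" → prefix "emy" already present; 5 new (h, b, y, w, t)
  "deqvwpjioc" → prefix "deqvwpjio" already present; 1 new (c)
  "deqvwpjlpk" → prefix "deqvwpj" already present; 3 new (l, p, k)
Total nodes = 8 + 7 + 1 + 10 + 2 + 3 + 4 + 5 + 1 + 3 = 44

44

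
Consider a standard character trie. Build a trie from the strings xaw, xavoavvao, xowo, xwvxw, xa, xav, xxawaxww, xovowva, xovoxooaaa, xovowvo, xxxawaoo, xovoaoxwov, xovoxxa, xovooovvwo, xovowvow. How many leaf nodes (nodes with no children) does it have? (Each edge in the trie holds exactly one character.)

Leaves are exactly the stored words that no other stored word extends.
Those words: "xavoavvao", "xaw", "xovoaoxwov", "xovooovvwo", "xovowva", "xovowvow", "xovoxooaaa", "xovoxxa", "xowo", "xwvxw", "xxawaxww", "xxxawaoo"
Leaf count: 12

12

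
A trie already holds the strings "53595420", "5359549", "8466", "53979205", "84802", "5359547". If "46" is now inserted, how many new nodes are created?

2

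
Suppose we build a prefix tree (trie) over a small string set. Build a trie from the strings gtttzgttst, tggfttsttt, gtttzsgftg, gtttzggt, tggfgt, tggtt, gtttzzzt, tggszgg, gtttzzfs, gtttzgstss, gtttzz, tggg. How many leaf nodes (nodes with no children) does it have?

Leaves are exactly the stored words that no other stored word extends.
Those words: "gtttzggt", "gtttzgstss", "gtttzgttst", "gtttzsgftg", "gtttzzfs", "gtttzzzt", "tggfgt", "tggfttsttt", "tggg", "tggszgg", "tggtt"
Leaf count: 11

11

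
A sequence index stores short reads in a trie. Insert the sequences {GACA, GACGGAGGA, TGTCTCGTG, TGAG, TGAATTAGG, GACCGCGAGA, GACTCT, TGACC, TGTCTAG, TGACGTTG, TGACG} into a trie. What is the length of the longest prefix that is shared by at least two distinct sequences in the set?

The deepest shared node is where two words last agree before diverging.
e.g. "TGACG" and "TGACGTTG" share the prefix "TGACG" of length 5; no pair shares a longer one.
Longest shared-prefix length: 5

5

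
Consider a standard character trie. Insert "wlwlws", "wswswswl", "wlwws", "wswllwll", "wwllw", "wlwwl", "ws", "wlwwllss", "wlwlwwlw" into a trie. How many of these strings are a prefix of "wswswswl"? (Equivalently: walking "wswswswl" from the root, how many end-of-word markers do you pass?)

2

Check each prefix of "wswswswl" against the stored set — each match is an end-marker on the path.
Prefixes of the query that are stored words: "ws", "wswswswl"
Count: 2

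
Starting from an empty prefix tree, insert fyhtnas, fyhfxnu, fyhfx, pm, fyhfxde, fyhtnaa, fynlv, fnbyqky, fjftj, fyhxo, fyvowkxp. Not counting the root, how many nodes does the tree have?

37

Count nodes per top-level branch (shared prefixes stored once):
  'f'-branch (fjftj, fnbyqky, fyhfx, fyhfxde, fyhfxnu, fyhtnaa, fyhtnas, fyhxo, fynlv, fyvowkxp): 35 nodes
  'p'-branch (pm): 2 nodes
Sum: 37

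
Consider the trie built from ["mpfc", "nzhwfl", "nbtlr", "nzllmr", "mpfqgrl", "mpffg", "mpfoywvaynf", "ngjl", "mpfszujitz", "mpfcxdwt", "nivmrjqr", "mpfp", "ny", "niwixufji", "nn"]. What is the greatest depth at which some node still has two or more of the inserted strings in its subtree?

4

Look for the deepest trie node that still has at least two words in its subtree.
e.g. "mpfc" and "mpfcxdwt" share the prefix "mpfc" of length 4; no pair shares a longer one.
Longest shared-prefix length: 4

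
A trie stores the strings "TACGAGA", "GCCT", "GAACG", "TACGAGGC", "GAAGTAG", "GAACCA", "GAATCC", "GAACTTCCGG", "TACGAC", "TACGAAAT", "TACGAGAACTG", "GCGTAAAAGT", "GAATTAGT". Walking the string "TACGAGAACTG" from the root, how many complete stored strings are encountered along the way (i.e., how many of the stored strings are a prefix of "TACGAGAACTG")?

2

Check each prefix of "TACGAGAACTG" against the stored set — each match is an end-marker on the path.
Prefixes of the query that are stored words: "TACGAGA", "TACGAGAACTG"
Count: 2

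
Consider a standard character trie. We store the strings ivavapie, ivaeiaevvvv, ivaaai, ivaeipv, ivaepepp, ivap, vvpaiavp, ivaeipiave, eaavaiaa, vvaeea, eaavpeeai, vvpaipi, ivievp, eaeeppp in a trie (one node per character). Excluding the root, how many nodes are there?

66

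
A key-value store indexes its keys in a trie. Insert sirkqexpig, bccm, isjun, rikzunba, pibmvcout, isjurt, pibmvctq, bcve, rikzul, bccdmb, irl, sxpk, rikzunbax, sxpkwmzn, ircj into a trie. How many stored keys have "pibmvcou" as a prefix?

1

Walk to "pibmvcou"; the words in its subtree are exactly those with that prefix.
Words under "pibmvcou": pibmvcout
Count: 1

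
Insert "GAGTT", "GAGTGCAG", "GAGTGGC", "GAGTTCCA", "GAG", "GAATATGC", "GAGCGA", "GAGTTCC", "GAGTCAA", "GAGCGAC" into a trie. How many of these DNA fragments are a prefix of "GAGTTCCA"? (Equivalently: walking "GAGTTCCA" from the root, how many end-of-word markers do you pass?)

4

Check each prefix of "GAGTTCCA" against the stored set — each match is an end-marker on the path.
Prefixes of the query that are stored words: "GAG", "GAGTT", "GAGTTCC", "GAGTTCCA"
Count: 4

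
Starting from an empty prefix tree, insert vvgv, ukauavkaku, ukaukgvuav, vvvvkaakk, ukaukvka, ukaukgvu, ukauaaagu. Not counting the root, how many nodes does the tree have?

34

For each word, the new-node count is its length minus the longest prefix already in the trie:
  "vvgv" → 4 new (v, v, g, v)
  "ukauavkaku" → 10 new (u, k, a, u, a, v, k, a, k, u)
  "ukaukgvuav" → prefix "ukau" already present; 6 new (k, g, v, u, a, v)
  "vvvvkaakk" → prefix "vv" already present; 7 new (v, v, k, a, a, k, k)
  "ukaukvka" → prefix "ukauk" already present; 3 new (v, k, a)
  "ukaukgvu" → prefix "ukaukgvu" already present; 0 new (none)
  "ukauaaagu" → prefix "ukaua" already present; 4 new (a, a, g, u)
Total nodes = 4 + 10 + 6 + 7 + 3 + 0 + 4 = 34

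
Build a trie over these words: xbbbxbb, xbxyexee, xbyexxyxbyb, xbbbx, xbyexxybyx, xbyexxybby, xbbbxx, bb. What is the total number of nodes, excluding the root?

30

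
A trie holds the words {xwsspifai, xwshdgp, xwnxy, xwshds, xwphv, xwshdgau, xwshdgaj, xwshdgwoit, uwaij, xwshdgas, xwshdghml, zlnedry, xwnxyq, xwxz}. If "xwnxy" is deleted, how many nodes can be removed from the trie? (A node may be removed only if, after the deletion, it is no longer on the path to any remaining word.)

0

After clearing the end-marker at "xwnxy", prune upward until reaching a node still needed by another word.
Every node on "xwnxy" is still needed (e.g. by "xwnxyq"), so nothing is freed.
Nodes removed: 0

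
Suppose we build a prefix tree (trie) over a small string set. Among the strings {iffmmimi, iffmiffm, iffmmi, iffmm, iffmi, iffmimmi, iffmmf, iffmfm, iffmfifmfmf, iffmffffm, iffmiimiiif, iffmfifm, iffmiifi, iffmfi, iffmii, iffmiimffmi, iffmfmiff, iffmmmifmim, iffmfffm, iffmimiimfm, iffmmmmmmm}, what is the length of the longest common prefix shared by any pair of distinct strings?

8

The deepest shared node is where two words last agree before diverging.
"iffmfifm" and "iffmfifmfmf" agree on "iffmfifm" (8 characters) before diverging; nothing deeper is shared.
Longest shared-prefix length: 8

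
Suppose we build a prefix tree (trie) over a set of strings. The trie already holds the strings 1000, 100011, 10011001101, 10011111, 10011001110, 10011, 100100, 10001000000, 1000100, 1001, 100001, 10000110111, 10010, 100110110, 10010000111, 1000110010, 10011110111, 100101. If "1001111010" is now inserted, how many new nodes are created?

1

Walking "1001111010" from the root, the first 9 characters ("100111101") follow existing edges; "0" is the first miss.
New nodes needed: |"1001111010"| − 9 = 10 − 9 = 1.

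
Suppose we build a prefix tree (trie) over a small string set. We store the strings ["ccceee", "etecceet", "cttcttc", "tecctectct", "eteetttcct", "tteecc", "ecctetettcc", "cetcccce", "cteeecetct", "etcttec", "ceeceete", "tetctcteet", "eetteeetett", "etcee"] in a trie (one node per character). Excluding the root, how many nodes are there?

98

Count nodes per top-level branch (shared prefixes stored once):
  'c'-branch (ccceee, ceeceete, cetcccce, cteeecetct, cttcttc): 33 nodes
  'e'-branch (ecctetettcc, eetteeetett, etcee, etcttec, etecceet, eteetttcct): 42 nodes
  't'-branch (tecctectct, tetctcteet, tteecc): 23 nodes
Sum: 98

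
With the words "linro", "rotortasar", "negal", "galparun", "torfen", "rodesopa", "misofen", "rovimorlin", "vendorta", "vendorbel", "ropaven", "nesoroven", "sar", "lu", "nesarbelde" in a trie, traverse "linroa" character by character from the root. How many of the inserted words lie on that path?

1

Traverse "linroa" character by character; count nodes along the way that are marked as word ends.
Prefixes of the query that are stored words: "linro"
Count: 1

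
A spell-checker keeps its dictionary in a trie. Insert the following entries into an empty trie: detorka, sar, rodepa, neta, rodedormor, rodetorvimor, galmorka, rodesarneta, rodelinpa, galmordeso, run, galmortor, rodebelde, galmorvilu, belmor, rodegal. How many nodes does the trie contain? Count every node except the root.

81

Insert word by word; a character creates a node only if that edge doesn't already exist:
  "detorka" → 7 new (d, e, t, o, r, k, a)
  "sar" → 3 new (s, a, r)
  "rodepa" → 6 new (r, o, d, e, p, a)
  "neta" → 4 new (n, e, t, a)
  "rodedormor" → prefix "rode" already present; 6 new (d, o, r, m, o, r)
  "rodetorvimor" → prefix "rode" already present; 8 new (t, o, r, v, i, m, o, r)
  "galmorka" → 8 new (g, a, l, m, o, r, k, a)
  "rodesarneta" → prefix "rode" already present; 7 new (s, a, r, n, e, t, a)
  "rodelinpa" → prefix "rode" already present; 5 new (l, i, n, p, a)
  "galmordeso" → prefix "galmor" already present; 4 new (d, e, s, o)
  "run" → prefix "r" already present; 2 new (u, n)
  "galmortor" → prefix "galmor" already present; 3 new (t, o, r)
  "rodebelde" → prefix "rode" already present; 5 new (b, e, l, d, e)
  "galmorvilu" → prefix "galmor" already present; 4 new (v, i, l, u)
  "belmor" → 6 new (b, e, l, m, o, r)
  "rodegal" → prefix "rode" already present; 3 new (g, a, l)
Total nodes = 7 + 3 + 6 + 4 + 6 + 8 + 8 + 7 + 5 + 4 + 2 + 3 + 5 + 4 + 6 + 3 = 81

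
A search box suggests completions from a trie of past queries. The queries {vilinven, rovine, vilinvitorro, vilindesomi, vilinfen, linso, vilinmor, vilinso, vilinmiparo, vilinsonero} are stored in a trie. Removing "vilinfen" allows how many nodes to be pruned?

3

After clearing the end-marker at "vilinfen", prune upward until reaching a node still needed by another word.
The suffix "fen" (3 nodes) is used only by "vilinfen"; the node for "vilin" still has the child "v", so pruning stops there.
Nodes removed: 3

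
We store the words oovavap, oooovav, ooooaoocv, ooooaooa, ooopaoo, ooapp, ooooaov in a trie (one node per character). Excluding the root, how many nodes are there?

26

Insert word by word; a character creates a node only if that edge doesn't already exist:
  "oovavap" → 7 new (o, o, v, a, v, a, p)
  "oooovav" → prefix "oo" already present; 5 new (o, o, v, a, v)
  "ooooaoocv" → prefix "oooo" already present; 5 new (a, o, o, c, v)
  "ooooaooa" → prefix "ooooaoo" already present; 1 new (a)
  "ooopaoo" → prefix "ooo" already present; 4 new (p, a, o, o)
  "ooapp" → prefix "oo" already present; 3 new (a, p, p)
  "ooooaov" → prefix "ooooao" already present; 1 new (v)
Total nodes = 7 + 5 + 5 + 1 + 4 + 3 + 1 = 26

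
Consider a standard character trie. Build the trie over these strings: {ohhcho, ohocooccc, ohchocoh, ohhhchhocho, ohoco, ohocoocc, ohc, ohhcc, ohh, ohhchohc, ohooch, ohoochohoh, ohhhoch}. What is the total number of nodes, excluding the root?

40

Count nodes per top-level branch (shared prefixes stored once):
  'o'-branch (ohc, ohchocoh, ohh, ohhcc, ohhcho, ohhchohc, ohhhchhocho, ohhhoch, ohoco, ohocoocc, ohocooccc, ohooch, ohoochohoh): 40 nodes
Sum: 40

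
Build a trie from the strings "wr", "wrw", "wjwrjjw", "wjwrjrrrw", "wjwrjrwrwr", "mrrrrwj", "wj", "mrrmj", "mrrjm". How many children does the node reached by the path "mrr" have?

3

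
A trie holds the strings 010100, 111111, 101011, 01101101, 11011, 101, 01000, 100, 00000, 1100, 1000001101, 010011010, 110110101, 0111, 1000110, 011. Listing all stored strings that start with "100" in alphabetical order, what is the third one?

1000110

Words with prefix "100", in lexicographic order: "100", "1000001101", "1000110"
The 3rd is 1000110.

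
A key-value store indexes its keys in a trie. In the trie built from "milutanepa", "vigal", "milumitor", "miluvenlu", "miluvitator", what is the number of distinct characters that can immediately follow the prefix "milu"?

Follow the path "milu" to its node, then look at its outgoing edges.
Characters that immediately follow "milu" among the stored strings: {m, t, v}.
That node has 3 child edges.

3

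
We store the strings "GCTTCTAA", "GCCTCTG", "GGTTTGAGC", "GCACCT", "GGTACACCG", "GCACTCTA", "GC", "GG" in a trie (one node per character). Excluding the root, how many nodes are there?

35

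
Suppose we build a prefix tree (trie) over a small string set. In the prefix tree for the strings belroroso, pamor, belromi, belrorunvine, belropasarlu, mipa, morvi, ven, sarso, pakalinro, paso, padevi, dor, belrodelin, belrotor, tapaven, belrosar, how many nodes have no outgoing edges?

Leaves are exactly the stored words that no other stored word extends.
Those words: "belrodelin", "belromi", "belropasarlu", "belroroso", "belrorunvine", "belrosar", "belrotor", "dor", "mipa", "morvi", "padevi", "pakalinro", "pamor", "paso", "sarso", "tapaven", "ven"
Leaf count: 17

17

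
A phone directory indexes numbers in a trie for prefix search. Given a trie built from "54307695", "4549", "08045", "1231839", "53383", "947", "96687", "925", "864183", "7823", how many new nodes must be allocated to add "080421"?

2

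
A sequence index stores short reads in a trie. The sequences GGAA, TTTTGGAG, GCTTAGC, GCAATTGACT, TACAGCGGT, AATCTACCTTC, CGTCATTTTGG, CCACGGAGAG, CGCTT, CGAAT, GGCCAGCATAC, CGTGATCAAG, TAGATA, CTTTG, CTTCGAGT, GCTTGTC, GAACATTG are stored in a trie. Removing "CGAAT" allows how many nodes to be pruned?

3

After clearing the end-marker at "CGAAT", prune upward until reaching a node still needed by another word.
The suffix "AAT" (3 nodes) is used only by "CGAAT"; the node for "CG" still has the child "T", so pruning stops there.
Nodes removed: 3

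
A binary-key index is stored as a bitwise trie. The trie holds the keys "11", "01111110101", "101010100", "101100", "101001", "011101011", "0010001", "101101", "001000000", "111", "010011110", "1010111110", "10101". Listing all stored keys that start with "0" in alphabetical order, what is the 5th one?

DFS of the "0" subtree visits, in order: "001000000", "0010001", "010011110", "011101011", "01111110101"
Position 5: 01111110101

01111110101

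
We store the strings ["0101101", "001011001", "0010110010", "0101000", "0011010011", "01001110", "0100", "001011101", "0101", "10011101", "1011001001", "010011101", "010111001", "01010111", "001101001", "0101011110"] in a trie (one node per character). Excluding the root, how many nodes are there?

60

Insert word by word; a character creates a node only if that edge doesn't already exist:
  "0101101" → 7 new (0, 1, 0, 1, 1, 0, 1)
  "001011001" → prefix "0" already present; 8 new (0, 1, 0, 1, 1, 0, 0, 1)
  "0010110010" → prefix "001011001" already present; 1 new (0)
  "0101000" → prefix "0101" already present; 3 new (0, 0, 0)
  "0011010011" → prefix "001" already present; 7 new (1, 0, 1, 0, 0, 1, 1)
  "01001110" → prefix "010" already present; 5 new (0, 1, 1, 1, 0)
  "0100" → prefix "0100" already present; 0 new (none)
  "001011101" → prefix "001011" already present; 3 new (1, 0, 1)
  "0101" → prefix "0101" already present; 0 new (none)
  "10011101" → 8 new (1, 0, 0, 1, 1, 1, 0, 1)
  "1011001001" → prefix "10" already present; 8 new (1, 1, 0, 0, 1, 0, 0, 1)
  "010011101" → prefix "01001110" already present; 1 new (1)
  "010111001" → prefix "01011" already present; 4 new (1, 0, 0, 1)
  "01010111" → prefix "01010" already present; 3 new (1, 1, 1)
  "001101001" → prefix "001101001" already present; 0 new (none)
  "0101011110" → prefix "01010111" already present; 2 new (1, 0)
Total nodes = 7 + 8 + 1 + 3 + 7 + 5 + 0 + 3 + 0 + 8 + 8 + 1 + 4 + 3 + 0 + 2 = 60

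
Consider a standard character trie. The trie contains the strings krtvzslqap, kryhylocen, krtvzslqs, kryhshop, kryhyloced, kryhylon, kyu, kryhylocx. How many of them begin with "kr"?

7

Walk to "kr"; the words in its subtree are exactly those with that prefix.
Words under "kr": krtvzslqap, krtvzslqs, kryhshop, kryhyloced, kryhylocen, kryhylocx, kryhylon
Count: 7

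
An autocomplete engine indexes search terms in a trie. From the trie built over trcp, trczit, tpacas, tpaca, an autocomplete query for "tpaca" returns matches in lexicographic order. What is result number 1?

Words with prefix "tpaca", in lexicographic order: "tpaca", "tpacas"
The 1st is tpaca.

tpaca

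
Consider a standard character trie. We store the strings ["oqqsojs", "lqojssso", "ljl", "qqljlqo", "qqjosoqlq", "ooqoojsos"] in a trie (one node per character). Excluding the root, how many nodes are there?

For each word, the new-node count is its length minus the longest prefix already in the trie:
  "oqqsojs" → 7 new (o, q, q, s, o, j, s)
  "lqojssso" → 8 new (l, q, o, j, s, s, s, o)
  "ljl" → prefix "l" already present; 2 new (j, l)
  "qqljlqo" → 7 new (q, q, l, j, l, q, o)
  "qqjosoqlq" → prefix "qq" already present; 7 new (j, o, s, o, q, l, q)
  "ooqoojsos" → prefix "o" already present; 8 new (o, q, o, o, j, s, o, s)
Total nodes = 7 + 8 + 2 + 7 + 7 + 8 = 39

39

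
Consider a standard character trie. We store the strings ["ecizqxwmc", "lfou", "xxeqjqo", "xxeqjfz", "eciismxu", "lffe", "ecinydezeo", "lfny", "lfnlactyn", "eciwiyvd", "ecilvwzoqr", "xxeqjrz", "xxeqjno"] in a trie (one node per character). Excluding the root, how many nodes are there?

Trace insertions, counting only characters that open a new branch:
  "ecizqxwmc" → 9 new (e, c, i, z, q, x, w, m, c)
  "lfou" → 4 new (l, f, o, u)
  "xxeqjqo" → 7 new (x, x, e, q, j, q, o)
  "xxeqjfz" → prefix "xxeqj" already present; 2 new (f, z)
  "eciismxu" → prefix "eci" already present; 5 new (i, s, m, x, u)
  "lffe" → prefix "lf" already present; 2 new (f, e)
  "ecinydezeo" → prefix "eci" already present; 7 new (n, y, d, e, z, e, o)
  "lfny" → prefix "lf" already present; 2 new (n, y)
  "lfnlactyn" → prefix "lfn" already present; 6 new (l, a, c, t, y, n)
  "eciwiyvd" → prefix "eci" already present; 5 new (w, i, y, v, d)
  "ecilvwzoqr" → prefix "eci" already present; 7 new (l, v, w, z, o, q, r)
  "xxeqjrz" → prefix "xxeqj" already present; 2 new (r, z)
  "xxeqjno" → prefix "xxeqj" already present; 2 new (n, o)
Total nodes = 9 + 4 + 7 + 2 + 5 + 2 + 7 + 2 + 6 + 5 + 7 + 2 + 2 = 60

60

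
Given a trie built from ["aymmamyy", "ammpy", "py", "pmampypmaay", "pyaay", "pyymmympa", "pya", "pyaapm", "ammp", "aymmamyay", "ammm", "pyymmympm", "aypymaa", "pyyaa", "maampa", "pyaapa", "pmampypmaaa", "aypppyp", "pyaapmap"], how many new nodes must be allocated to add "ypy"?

3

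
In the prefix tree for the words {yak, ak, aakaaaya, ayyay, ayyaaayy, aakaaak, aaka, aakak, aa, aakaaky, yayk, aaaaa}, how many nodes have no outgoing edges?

10

Leaves are exactly the stored words that no other stored word extends.
Those words: "aaaaa", "aakaaak", "aakaaaya", "aakaaky", "aakak", "ak", "ayyaaayy", "ayyay", "yak", "yayk"
Leaf count: 10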